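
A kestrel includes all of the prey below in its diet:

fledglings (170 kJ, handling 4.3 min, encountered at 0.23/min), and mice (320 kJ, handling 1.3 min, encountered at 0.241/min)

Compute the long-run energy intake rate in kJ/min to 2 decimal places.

50.48 kJ/min

Energy encountered per unit search time: 0.23×170 + 0.241×320 = 116.2 kJ/min.
Handling time per unit search time: 0.23×4.3 + 0.241×1.3 = 1.302.
Rate = 116.2/(1 + 1.302) = 50.48 kJ/min.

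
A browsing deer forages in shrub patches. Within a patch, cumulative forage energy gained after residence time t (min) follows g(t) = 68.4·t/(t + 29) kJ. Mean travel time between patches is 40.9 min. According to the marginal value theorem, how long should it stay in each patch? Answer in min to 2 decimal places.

34.44 min

Maximise g(t)/(T+t): set derivative to zero → g'(t)(T+t) = g(t).
g'(t) = 68.4·29/(t + 29)². Setting 68.4·29/(t+29)² = 68.4t/[(t+29)(40.9+t)] gives 29(40.9+t) = t(t+29), so t² = 29×40.9 = 1186.
t* = √1186 = 34.44 min.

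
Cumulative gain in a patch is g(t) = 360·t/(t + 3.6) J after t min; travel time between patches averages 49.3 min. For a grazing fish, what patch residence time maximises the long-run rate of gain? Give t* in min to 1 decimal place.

13.3 min

By the marginal value theorem, leave when the instantaneous gain rate g'(t) equals the habitat-wide average g(t)/(T + t).
g'(t) = 360·3.6/(t + 3.6)². Setting 360·3.6/(t+3.6)² = 360t/[(t+3.6)(49.3+t)] gives 3.6(49.3+t) = t(t+3.6), so t² = 3.6×49.3 = 177.5.
t* = √177.5 = 13.32 min.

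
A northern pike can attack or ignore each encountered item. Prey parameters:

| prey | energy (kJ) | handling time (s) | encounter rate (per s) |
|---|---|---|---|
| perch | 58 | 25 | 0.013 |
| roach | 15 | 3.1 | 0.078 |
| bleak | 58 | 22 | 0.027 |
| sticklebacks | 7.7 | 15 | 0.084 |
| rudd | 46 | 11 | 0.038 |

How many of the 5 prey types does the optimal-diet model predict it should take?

4

Rank by E/h (kJ/s): roach 4.84, rudd 4.18, bleak 2.64, perch 2.32, sticklebacks 0.513. Include each in turn until the next type's E/h falls below the running intake rate.
Rate on top 1: 0.9422. rudd: 4.18 > 0.9422 → include.
Rate on top 2: 1.758. bleak: 2.64 > 1.758 → include.
Rate on top 3: 1.99. perch: 2.32 > 1.99 → include.
Rate on top 4: 2.031. sticklebacks: 0.513 < 2.031 → exclude; stop.
Optimal diet: roach, rudd, bleak, perch — 4 of 5 types.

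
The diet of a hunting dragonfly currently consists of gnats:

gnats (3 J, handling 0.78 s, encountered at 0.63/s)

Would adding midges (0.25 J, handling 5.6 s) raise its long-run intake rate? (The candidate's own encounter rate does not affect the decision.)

Current rate: (0.63×3)/(1 + 0.63×0.78) = 1.267 J/s.
Profitability of midges: 0.25/5.6 = 0.04464 J/s.
0.04464 < 1.267, so adding midges would lower the average — exclude it.

No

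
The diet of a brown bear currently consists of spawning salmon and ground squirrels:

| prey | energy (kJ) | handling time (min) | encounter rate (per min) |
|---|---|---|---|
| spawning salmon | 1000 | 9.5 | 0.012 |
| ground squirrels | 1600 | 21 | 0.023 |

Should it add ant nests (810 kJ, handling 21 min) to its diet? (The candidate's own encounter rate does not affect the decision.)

Yes

On spawning salmon and ground squirrels alone, R = ΣλE/(1+Σλh) = 48.8/1.597 = 30.56 kJ/min.
Profitability of ant nests: 810/21 = 38.57 kJ/min.
38.57 > 30.56, so adding ant nests raises the average — include it.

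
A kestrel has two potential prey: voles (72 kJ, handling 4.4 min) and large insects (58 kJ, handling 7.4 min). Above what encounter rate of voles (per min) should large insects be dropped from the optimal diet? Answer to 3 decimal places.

0.209 per min

At the threshold, the rate on voles alone equals the profitability of large insects: λ·72/(1 + λ·4.4) = 58/7.4 = 7.838.
Rearranging, λ(72 − 7.838×4.4) = 7.838, so λ = 7.838/37.51 = 0.2089 per min.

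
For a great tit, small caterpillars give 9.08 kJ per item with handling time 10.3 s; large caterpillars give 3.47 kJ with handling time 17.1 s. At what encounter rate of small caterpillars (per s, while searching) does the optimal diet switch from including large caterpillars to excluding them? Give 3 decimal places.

0.029 per s

The zero-one rule: include large caterpillars iff E₂/h₂ > λE₁/(1+λh₁). Equality gives the switch point.
λE₁h₂ = E₂ + λE₂h₁ ⇒ λ = E₂/(E₁h₂ − E₂h₁) = 3.47/(155.3 − 35.74) = 0.02903 per s.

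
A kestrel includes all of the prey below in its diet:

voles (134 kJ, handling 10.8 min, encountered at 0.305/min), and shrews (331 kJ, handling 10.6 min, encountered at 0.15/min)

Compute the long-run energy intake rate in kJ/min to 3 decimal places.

R = (0.305×134 + 0.15×331) / (1 + 0.305×10.8 + 0.15×10.6) = 90.52/5.884 = 15.38 kJ/min.

15.384 kJ/min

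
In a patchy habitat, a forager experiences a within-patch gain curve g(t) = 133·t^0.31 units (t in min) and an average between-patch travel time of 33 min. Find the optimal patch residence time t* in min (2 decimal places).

Maximise g(t)/(T+t): set derivative to zero → g'(t)(T+t) = g(t).
g'(t) = 0.31·133·t^-0.69. Setting 0.31·133·t^-0.69 = 133·t^0.31/(33+t) gives 0.31(33+t) = t, so 0.69·t = 0.31×33.
t* = 0.31×33/0.69 = 14.83 min.

14.83 min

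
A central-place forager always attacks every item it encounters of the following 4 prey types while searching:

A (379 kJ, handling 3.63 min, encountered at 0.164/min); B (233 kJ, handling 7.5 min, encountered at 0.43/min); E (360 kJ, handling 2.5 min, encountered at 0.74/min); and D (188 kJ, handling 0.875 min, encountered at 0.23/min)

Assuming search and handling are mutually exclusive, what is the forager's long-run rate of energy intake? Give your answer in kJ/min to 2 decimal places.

68.69 kJ/min

R = (0.164×379 + 0.43×233 + 0.74×360 + 0.23×188) / (1 + 0.164×3.63 + 0.43×7.5 + 0.74×2.5 + 0.23×0.875) = 472/6.872 = 68.69 kJ/min.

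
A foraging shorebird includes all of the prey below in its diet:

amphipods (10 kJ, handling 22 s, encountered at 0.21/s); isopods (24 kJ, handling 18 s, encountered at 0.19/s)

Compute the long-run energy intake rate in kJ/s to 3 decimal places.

R = Σλ_iE_i / (1 + Σλ_ih_i)
Numerator: 0.21×10 + 0.19×24 = 6.66
Denominator: 1 + 0.21×22 + 0.19×18 = 9.04
R = 6.66/9.04 = 0.7367 kJ/s

0.737 kJ/s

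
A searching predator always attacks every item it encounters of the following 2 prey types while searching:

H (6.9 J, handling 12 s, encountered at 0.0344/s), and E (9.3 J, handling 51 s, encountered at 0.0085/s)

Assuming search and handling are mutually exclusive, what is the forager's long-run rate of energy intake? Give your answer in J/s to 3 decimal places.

Energy encountered per unit search time: 0.0344×6.9 + 0.0085×9.3 = 0.3164 J/s.
Handling time per unit search time: 0.0344×12 + 0.0085×51 = 0.8463.
Rate = 0.3164/(1 + 0.8463) = 0.1714 J/s.

0.171 J/s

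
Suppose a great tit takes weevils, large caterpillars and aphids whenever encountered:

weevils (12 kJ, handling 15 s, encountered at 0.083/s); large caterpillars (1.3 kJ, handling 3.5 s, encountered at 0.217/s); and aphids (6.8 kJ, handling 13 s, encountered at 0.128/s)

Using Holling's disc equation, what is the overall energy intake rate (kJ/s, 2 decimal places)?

0.46 kJ/s

R = Σλ_iE_i / (1 + Σλ_ih_i)
Numerator: 0.083×12 + 0.217×1.3 + 0.128×6.8 = 2.148
Denominator: 1 + 0.083×15 + 0.217×3.5 + 0.128×13 = 4.668
R = 2.148/4.668 = 0.4602 kJ/s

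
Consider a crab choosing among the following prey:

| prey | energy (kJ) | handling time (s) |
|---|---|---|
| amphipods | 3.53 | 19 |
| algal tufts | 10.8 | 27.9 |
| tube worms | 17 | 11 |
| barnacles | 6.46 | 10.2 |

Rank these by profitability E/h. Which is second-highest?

In descending order of E/h:
tube worms: 17/11 = 1.55 kJ/s
barnacles: 6.46/10.2 = 0.633 kJ/s
algal tufts: 10.8/27.9 = 0.387 kJ/s
amphipods: 3.53/19 = 0.186 kJ/s

barnacles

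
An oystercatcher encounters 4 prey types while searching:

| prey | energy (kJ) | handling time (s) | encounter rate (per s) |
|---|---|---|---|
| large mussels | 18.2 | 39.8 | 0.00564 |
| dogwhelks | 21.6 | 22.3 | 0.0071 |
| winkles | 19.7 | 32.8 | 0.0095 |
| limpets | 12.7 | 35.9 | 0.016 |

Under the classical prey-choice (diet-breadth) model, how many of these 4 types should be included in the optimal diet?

4

E/h in descending order: dogwhelks 0.969, winkles 0.601, large mussels 0.457, limpets 0.354 kJ/s. The optimal diet is the largest prefix of this list for which every included type satisfies E_i/h_i > R on the types above it.
Rate on top 1: 0.1324. winkles: 0.601 > 0.1324 → include.
Rate on top 2: 0.2317. large mussels: 0.457 > 0.2317 → include.
Rate on top 3: 0.2615. limpets: 0.354 > 0.2615 → include.
Optimal diet: dogwhelks, winkles, large mussels, limpets — 4 of 4 types.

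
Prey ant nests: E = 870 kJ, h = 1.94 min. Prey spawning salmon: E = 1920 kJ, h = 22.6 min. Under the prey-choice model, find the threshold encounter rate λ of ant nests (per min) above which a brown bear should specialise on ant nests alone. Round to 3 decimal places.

The zero-one rule: include spawning salmon iff E₂/h₂ > λE₁/(1+λh₁). Equality gives the switch point.
λE₁h₂ = E₂ + λE₂h₁ ⇒ λ = E₂/(E₁h₂ − E₂h₁) = 1920/(1.966e+04 − 3725) = 0.1205 per min.

0.120 per min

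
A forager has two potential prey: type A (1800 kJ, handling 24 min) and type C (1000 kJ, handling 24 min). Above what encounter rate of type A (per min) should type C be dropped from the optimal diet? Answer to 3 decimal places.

0.052 per min

Drop type C once their profitability E₂/h₂ falls below the rate achievable on type A alone: E₂/h₂ = λE₁/(1 + λh₁).
Solve for λ: λE₁h₂ = E₂(1 + λh₁) → λ(E₁h₂ − E₂h₁) = E₂ → λ = E₂/(E₁h₂ − E₂h₁).
λ = 1000/(1800×24 − 1000×24) = 1000/1.92e+04 = 0.05208 per min.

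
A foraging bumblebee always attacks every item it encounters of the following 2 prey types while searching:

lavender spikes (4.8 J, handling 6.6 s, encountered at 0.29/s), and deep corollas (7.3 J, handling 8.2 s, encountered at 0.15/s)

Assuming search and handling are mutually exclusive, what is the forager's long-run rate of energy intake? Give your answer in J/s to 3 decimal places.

R = Σλ_iE_i / (1 + Σλ_ih_i)
Numerator: 0.29×4.8 + 0.15×7.3 = 2.487
Denominator: 1 + 0.29×6.6 + 0.15×8.2 = 4.144
R = 2.487/4.144 = 0.6001 J/s

0.600 J/s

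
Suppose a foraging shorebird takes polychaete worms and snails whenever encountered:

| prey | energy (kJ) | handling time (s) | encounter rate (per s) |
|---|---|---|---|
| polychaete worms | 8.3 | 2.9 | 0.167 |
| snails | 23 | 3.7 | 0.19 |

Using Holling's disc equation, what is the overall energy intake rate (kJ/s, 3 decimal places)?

R = (0.167×8.3 + 0.19×23) / (1 + 0.167×2.9 + 0.19×3.7) = 5.756/2.187 = 2.632 kJ/s.

2.632 kJ/s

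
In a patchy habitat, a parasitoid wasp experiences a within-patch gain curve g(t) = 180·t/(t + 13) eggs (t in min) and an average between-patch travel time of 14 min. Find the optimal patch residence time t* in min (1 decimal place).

Optimal t* satisfies g'(t*) = g(t*)/(T + t*).
g'(t) = 180·13/(t + 13)². Setting 180·13/(t+13)² = 180t/[(t+13)(14+t)] gives 13(14+t) = t(t+13), so t² = 13×14 = 182.
t* = √182 = 13.49 min.

13.5 min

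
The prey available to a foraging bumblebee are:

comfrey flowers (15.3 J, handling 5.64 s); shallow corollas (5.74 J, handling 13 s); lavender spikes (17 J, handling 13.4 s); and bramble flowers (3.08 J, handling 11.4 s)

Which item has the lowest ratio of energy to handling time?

In descending order of E/h:
comfrey flowers: 15.3/5.64 = 2.71 J/s
lavender spikes: 17/13.4 = 1.27 J/s
shallow corollas: 5.74/13 = 0.442 J/s
bramble flowers: 3.08/11.4 = 0.27 J/s

bramble flowers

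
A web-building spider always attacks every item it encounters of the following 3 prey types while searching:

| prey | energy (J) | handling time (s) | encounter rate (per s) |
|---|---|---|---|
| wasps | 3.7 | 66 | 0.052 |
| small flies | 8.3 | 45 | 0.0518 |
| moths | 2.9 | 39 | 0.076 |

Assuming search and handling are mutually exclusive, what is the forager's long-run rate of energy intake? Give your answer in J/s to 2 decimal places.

0.09 J/s

R = (0.052×3.7 + 0.0518×8.3 + 0.076×2.9) / (1 + 0.052×66 + 0.0518×45 + 0.076×39) = 0.8427/9.727 = 0.08664 J/s.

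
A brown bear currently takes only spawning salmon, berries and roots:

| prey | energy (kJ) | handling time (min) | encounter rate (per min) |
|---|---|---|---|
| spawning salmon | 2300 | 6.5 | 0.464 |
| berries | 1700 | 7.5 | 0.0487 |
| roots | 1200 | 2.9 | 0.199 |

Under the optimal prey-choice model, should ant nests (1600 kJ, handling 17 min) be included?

Current rate: (0.464×2300 + 0.0487×1700 + 0.199×1200)/(1 + 0.464×6.5 + 0.0487×7.5 + 0.199×2.9) = 280.1 kJ/min.
ant nests: E/h = 1600/17 = 94.12 kJ/min.
94.12 < 280.1, so adding ant nests would lower the average — exclude it.

No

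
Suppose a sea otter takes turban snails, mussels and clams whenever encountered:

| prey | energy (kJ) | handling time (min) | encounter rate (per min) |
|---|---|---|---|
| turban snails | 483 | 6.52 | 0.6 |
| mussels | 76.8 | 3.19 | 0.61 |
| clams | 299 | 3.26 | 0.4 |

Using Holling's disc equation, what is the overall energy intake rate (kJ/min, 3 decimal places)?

55.900 kJ/min

Energy encountered per unit search time: 0.6×483 + 0.61×76.8 + 0.4×299 = 456.2 kJ/min.
Handling time per unit search time: 0.6×6.52 + 0.61×3.19 + 0.4×3.26 = 7.162.
Rate = 456.2/(1 + 7.162) = 55.9 kJ/min.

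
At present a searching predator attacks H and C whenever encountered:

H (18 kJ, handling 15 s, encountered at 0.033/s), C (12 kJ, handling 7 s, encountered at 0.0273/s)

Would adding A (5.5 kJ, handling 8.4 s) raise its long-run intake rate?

Yes

Intake rate on the current diet: R = (0.033×18 + 0.0273×12) / (1 + 0.033×15 + 0.0273×7) = 0.9216/1.686 = 0.5466 kJ/s.
Profitability of A: 5.5/8.4 = 0.6548 kJ/s.
Since 0.6548 > R, including A increases the long-run rate.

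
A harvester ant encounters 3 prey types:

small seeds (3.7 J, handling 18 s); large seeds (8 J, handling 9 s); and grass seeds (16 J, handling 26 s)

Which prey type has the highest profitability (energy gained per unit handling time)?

In descending order of E/h:
large seeds: 8/9 = 0.889 J/s
grass seeds: 16/26 = 0.615 J/s
small seeds: 3.7/18 = 0.206 J/s

large seeds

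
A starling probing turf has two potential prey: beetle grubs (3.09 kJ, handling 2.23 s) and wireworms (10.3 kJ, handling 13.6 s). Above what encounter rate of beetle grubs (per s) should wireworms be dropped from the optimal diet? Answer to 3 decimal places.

0.541 per s

At the threshold, the rate on beetle grubs alone equals the profitability of wireworms: λ·3.09/(1 + λ·2.23) = 10.3/13.6 = 0.7574.
Rearranging, λ(3.09 − 0.7574×2.23) = 0.7574, so λ = 0.7574/1.401 = 0.5405 per s.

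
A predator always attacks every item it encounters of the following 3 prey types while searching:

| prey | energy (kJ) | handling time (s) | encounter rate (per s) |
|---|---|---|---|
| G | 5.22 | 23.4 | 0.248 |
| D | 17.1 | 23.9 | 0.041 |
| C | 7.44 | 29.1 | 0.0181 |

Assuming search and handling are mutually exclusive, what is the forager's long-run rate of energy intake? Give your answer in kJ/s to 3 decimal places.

0.256 kJ/s

R = (0.248×5.22 + 0.041×17.1 + 0.0181×7.44) / (1 + 0.248×23.4 + 0.041×23.9 + 0.0181×29.1) = 2.13/8.31 = 0.2564 kJ/s.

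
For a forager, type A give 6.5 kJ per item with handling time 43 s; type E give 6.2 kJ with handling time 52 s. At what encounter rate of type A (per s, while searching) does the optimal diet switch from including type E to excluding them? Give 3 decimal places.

At the threshold, the rate on type A alone equals the profitability of type E: λ·6.5/(1 + λ·43) = 6.2/52 = 0.1192.
Rearranging, λ(6.5 − 0.1192×43) = 0.1192, so λ = 0.1192/1.373 = 0.08683 per s.

0.087 per s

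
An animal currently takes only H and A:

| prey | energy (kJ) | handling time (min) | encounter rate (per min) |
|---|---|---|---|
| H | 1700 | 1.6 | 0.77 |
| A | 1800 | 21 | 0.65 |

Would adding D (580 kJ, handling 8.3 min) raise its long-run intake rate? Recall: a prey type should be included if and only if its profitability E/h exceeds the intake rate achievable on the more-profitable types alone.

Intake rate on the current diet: R = (0.77×1700 + 0.65×1800) / (1 + 0.77×1.6 + 0.65×21) = 2479/15.88 = 156.1 kJ/min.
Profitability of D: 580/8.3 = 69.88 kJ/min.
69.88 < 156.1, so adding D would lower the average — exclude it.

No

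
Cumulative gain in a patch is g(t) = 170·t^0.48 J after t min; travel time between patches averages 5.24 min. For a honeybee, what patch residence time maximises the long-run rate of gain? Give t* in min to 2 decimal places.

Maximise g(t)/(T+t): set derivative to zero → g'(t)(T+t) = g(t).
g'(t) = 0.48·170·t^-0.52. Setting 0.48·170·t^-0.52 = 170·t^0.48/(5.24+t) gives 0.48(5.24+t) = t, so 0.52·t = 0.48×5.24.
t* = 0.48×5.24/0.52 = 4.837 min.

4.84 min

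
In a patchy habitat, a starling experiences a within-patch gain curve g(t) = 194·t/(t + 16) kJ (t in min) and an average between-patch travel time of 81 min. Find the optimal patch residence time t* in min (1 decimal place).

Maximise g(t)/(T+t): set derivative to zero → g'(t)(T+t) = g(t).
g'(t) = 194·16/(t + 16)². Setting 194·16/(t+16)² = 194t/[(t+16)(81+t)] gives 16(81+t) = t(t+16), so t² = 16×81 = 1296.
t* = √1296 = 36 min.

36.0 min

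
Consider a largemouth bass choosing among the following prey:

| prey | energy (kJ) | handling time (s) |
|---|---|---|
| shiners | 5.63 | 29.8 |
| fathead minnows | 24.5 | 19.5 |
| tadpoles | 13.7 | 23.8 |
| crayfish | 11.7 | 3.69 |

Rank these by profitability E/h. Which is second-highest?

fathead minnows

Profitability E/h (kJ/s): shiners = 5.63/29.8 = 0.189, fathead minnows = 24.5/19.5 = 1.26, tadpoles = 13.7/23.8 = 0.576, crayfish = 11.7/3.69 = 3.17.
Ranked: crayfish > fathead minnows > tadpoles > shiners.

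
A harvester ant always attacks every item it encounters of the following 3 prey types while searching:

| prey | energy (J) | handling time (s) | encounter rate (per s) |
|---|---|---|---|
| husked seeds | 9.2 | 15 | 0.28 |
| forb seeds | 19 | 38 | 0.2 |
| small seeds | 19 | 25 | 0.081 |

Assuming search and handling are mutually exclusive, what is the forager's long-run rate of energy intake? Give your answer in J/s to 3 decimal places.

0.534 J/s

R = (0.28×9.2 + 0.2×19 + 0.081×19) / (1 + 0.28×15 + 0.2×38 + 0.081×25) = 7.915/14.83 = 0.5339 J/s.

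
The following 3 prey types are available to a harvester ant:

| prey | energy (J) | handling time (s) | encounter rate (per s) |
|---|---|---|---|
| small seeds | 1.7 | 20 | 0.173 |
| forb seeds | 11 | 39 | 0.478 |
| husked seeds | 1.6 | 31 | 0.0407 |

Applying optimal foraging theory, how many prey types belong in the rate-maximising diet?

Rank by E/h (J/s): forb seeds 0.282, small seeds 0.085, husked seeds 0.0516. Include each in turn until the next type's E/h falls below the running intake rate.
Rate on top 1: 0.2677. small seeds: 0.085 < 0.2677 → exclude; stop.
Optimal diet: forb seeds — 1 of 3 types.

1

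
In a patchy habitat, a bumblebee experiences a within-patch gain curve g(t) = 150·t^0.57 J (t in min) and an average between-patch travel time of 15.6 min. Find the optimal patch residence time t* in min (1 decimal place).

20.7 min

By the marginal value theorem, leave when the instantaneous gain rate g'(t) equals the habitat-wide average g(t)/(T + t).
g'(t) = 0.57·150·t^-0.43. Setting 0.57·150·t^-0.43 = 150·t^0.57/(15.6+t) gives 0.57(15.6+t) = t, so 0.43·t = 0.57×15.6.
t* = 0.57×15.6/0.43 = 20.68 min.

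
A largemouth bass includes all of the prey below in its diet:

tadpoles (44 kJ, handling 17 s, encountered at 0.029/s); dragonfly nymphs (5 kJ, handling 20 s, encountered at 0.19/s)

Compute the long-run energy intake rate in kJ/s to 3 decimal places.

0.421 kJ/s

R = Σλ_iE_i / (1 + Σλ_ih_i)
Numerator: 0.029×44 + 0.19×5 = 2.226
Denominator: 1 + 0.029×17 + 0.19×20 = 5.293
R = 2.226/5.293 = 0.4206 kJ/s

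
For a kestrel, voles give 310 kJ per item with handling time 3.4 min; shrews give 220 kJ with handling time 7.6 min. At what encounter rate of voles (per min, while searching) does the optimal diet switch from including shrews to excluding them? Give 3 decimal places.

0.137 per min

Drop shrews once their profitability E₂/h₂ falls below the rate achievable on voles alone: E₂/h₂ = λE₁/(1 + λh₁).
Solve for λ: λE₁h₂ = E₂(1 + λh₁) → λ(E₁h₂ − E₂h₁) = E₂ → λ = E₂/(E₁h₂ − E₂h₁).
λ = 220/(310×7.6 − 220×3.4) = 220/1608 = 0.1368 per min.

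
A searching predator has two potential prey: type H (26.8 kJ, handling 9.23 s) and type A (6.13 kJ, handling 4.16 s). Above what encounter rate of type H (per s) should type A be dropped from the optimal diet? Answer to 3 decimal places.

Drop type A once their profitability E₂/h₂ falls below the rate achievable on type H alone: E₂/h₂ = λE₁/(1 + λh₁).
Solve for λ: λE₁h₂ = E₂(1 + λh₁) → λ(E₁h₂ − E₂h₁) = E₂ → λ = E₂/(E₁h₂ − E₂h₁).
λ = 6.13/(26.8×4.16 − 6.13×9.23) = 6.13/54.91 = 0.1116 per s.

0.112 per s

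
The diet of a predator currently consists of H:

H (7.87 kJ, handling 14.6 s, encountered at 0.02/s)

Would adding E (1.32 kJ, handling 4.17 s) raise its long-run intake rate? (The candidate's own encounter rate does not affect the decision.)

Current rate: (0.02×7.87)/(1 + 0.02×14.6) = 0.1218 kJ/s.
Profitability of E: 1.32/4.17 = 0.3165 kJ/s.
Since 0.3165 > R, including E increases the long-run rate.

Yes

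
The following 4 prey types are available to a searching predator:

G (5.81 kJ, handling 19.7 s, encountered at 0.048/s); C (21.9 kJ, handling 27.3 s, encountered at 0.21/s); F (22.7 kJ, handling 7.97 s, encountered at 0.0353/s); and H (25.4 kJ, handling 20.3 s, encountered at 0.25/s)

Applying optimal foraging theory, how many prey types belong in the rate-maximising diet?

Rank by E/h (kJ/s): F 2.85, H 1.25, C 0.802, G 0.295. Include each in turn until the next type's E/h falls below the running intake rate.
Rate on top 1: 0.6254. H: 1.25 > 0.6254 → include.
Rate on top 2: 1.125. C: 0.802 < 1.125 → exclude; stop.
Optimal diet: F, H — 2 of 4 types.

2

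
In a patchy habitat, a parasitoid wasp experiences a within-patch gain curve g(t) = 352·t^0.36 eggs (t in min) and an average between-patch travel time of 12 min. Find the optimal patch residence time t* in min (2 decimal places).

6.75 min

Optimal t* satisfies g'(t*) = g(t*)/(T + t*).
g'(t) = 0.36·352·t^-0.64. Setting 0.36·352·t^-0.64 = 352·t^0.36/(12+t) gives 0.36(12+t) = t, so 0.64·t = 0.36×12.
t* = 0.36×12/0.64 = 6.75 min.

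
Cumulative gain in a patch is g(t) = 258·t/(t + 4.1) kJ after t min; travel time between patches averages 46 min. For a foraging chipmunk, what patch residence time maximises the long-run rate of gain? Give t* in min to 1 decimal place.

13.7 min

Maximise g(t)/(T+t): set derivative to zero → g'(t)(T+t) = g(t).
g'(t) = 258·4.1/(t + 4.1)². Setting 258·4.1/(t+4.1)² = 258t/[(t+4.1)(46+t)] gives 4.1(46+t) = t(t+4.1), so t² = 4.1×46 = 188.6.
t* = √188.6 = 13.73 min.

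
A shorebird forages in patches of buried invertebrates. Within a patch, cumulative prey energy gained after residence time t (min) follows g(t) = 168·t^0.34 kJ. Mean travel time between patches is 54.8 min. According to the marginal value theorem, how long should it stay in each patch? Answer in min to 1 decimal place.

Maximise g(t)/(T+t): set derivative to zero → g'(t)(T+t) = g(t).
g'(t) = 0.34·168·t^-0.66. Setting 0.34·168·t^-0.66 = 168·t^0.34/(54.8+t) gives 0.34(54.8+t) = t, so 0.66·t = 0.34×54.8.
t* = 0.34×54.8/0.66 = 28.23 min.

28.2 min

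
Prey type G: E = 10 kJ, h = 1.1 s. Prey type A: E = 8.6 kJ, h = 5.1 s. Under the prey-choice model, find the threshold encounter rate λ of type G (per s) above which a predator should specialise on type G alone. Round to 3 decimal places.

Drop type A once their profitability E₂/h₂ falls below the rate achievable on type G alone: E₂/h₂ = λE₁/(1 + λh₁).
Solve for λ: λE₁h₂ = E₂(1 + λh₁) → λ(E₁h₂ − E₂h₁) = E₂ → λ = E₂/(E₁h₂ − E₂h₁).
λ = 8.6/(10×5.1 − 8.6×1.1) = 8.6/41.54 = 0.207 per s.

0.207 per s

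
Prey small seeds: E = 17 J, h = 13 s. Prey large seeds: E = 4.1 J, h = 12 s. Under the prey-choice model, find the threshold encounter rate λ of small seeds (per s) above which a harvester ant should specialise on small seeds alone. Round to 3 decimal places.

0.027 per s

At the threshold, the rate on small seeds alone equals the profitability of large seeds: λ·17/(1 + λ·13) = 4.1/12 = 0.3417.
Rearranging, λ(17 − 0.3417×13) = 0.3417, so λ = 0.3417/12.56 = 0.02721 per s.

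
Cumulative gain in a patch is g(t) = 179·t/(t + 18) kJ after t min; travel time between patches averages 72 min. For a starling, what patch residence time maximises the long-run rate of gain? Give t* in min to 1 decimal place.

36.0 min

Maximise g(t)/(T+t): set derivative to zero → g'(t)(T+t) = g(t).
g'(t) = 179·18/(t + 18)². Setting 179·18/(t+18)² = 179t/[(t+18)(72+t)] gives 18(72+t) = t(t+18), so t² = 18×72 = 1296.
t* = √1296 = 36 min.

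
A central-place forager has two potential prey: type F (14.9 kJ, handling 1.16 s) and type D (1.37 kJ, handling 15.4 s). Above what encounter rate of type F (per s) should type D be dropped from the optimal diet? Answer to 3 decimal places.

Drop type D once their profitability E₂/h₂ falls below the rate achievable on type F alone: E₂/h₂ = λE₁/(1 + λh₁).
Solve for λ: λE₁h₂ = E₂(1 + λh₁) → λ(E₁h₂ − E₂h₁) = E₂ → λ = E₂/(E₁h₂ − E₂h₁).
λ = 1.37/(14.9×15.4 − 1.37×1.16) = 1.37/227.9 = 0.006012 per s.

0.006 per s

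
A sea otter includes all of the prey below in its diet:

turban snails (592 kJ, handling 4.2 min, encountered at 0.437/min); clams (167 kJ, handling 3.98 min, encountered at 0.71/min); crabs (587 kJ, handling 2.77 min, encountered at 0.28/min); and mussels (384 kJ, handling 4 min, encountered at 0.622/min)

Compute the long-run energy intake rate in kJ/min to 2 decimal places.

R = Σλ_iE_i / (1 + Σλ_ih_i)
Numerator: 0.437×592 + 0.71×167 + 0.28×587 + 0.622×384 = 780.5
Denominator: 1 + 0.437×4.2 + 0.71×3.98 + 0.28×2.77 + 0.622×4 = 8.925
R = 780.5/8.925 = 87.45 kJ/min

87.45 kJ/min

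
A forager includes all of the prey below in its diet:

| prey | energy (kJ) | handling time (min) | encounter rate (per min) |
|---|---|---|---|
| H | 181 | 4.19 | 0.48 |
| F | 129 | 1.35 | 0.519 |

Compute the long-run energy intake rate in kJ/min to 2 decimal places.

Energy encountered per unit search time: 0.48×181 + 0.519×129 = 153.8 kJ/min.
Handling time per unit search time: 0.48×4.19 + 0.519×1.35 = 2.712.
Rate = 153.8/(1 + 2.712) = 41.44 kJ/min.

41.44 kJ/min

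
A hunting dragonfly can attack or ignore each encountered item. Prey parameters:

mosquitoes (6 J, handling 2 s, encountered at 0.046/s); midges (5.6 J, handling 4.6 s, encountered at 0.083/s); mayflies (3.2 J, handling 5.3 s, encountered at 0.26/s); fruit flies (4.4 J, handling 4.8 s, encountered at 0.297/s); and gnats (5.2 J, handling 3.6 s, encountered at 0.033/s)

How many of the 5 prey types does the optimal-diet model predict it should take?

Rank by E/h (J/s): mosquitoes 3, gnats 1.44, midges 1.22, fruit flies 0.917, mayflies 0.604. Include each in turn until the next type's E/h falls below the running intake rate.
Rate on top 1: 0.2527. gnats: 1.44 > 0.2527 → include.
Rate on top 2: 0.3697. midges: 1.22 > 0.3697 → include.
Rate on top 3: 0.5729. fruit flies: 0.917 > 0.5729 → include.
Rate on top 4: 0.7353. mayflies: 0.604 < 0.7353 → exclude; stop.
Optimal diet: mosquitoes, gnats, midges, fruit flies — 4 of 5 types.

4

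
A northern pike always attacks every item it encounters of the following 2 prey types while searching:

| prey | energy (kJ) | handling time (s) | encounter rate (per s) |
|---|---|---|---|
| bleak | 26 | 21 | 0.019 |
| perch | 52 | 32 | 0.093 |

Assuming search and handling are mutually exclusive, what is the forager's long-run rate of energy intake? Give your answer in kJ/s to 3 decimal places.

R = (0.019×26 + 0.093×52) / (1 + 0.019×21 + 0.093×32) = 5.33/4.375 = 1.218 kJ/s.

1.218 kJ/s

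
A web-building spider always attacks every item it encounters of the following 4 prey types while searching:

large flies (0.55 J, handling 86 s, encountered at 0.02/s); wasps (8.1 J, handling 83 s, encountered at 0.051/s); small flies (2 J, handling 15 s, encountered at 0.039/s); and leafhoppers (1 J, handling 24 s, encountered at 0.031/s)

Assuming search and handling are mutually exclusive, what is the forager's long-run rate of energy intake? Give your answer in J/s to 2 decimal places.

0.06 J/s

R = (0.02×0.55 + 0.051×8.1 + 0.039×2 + 0.031×1) / (1 + 0.02×86 + 0.051×83 + 0.039×15 + 0.031×24) = 0.5331/8.282 = 0.06437 J/s.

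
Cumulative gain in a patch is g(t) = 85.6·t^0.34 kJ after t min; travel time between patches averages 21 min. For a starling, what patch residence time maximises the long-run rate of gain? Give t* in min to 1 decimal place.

Maximise g(t)/(T+t): set derivative to zero → g'(t)(T+t) = g(t).
g'(t) = 0.34·85.6·t^-0.66. Setting 0.34·85.6·t^-0.66 = 85.6·t^0.34/(21+t) gives 0.34(21+t) = t, so 0.66·t = 0.34×21.
t* = 0.34×21/0.66 = 10.82 min.

10.8 min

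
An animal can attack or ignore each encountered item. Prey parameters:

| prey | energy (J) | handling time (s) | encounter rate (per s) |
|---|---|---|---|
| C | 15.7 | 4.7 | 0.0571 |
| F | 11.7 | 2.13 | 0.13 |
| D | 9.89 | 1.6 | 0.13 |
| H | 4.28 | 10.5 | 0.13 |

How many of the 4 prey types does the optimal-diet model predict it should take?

Profitabilities (E/h, J/s): D 6.18, F 5.49, C 3.34, H 0.408. Add prey in this order while the next type's profitability exceeds the intake rate on those already taken.
Rate on top 1: 1.064. F: 5.49 > 1.064 → include.
Rate on top 2: 1.89. C: 3.34 > 1.89 → include.
Rate on top 3: 2.112. H: 0.408 < 2.112 → exclude; stop.
Optimal diet: D, F, C — 3 of 4 types.

3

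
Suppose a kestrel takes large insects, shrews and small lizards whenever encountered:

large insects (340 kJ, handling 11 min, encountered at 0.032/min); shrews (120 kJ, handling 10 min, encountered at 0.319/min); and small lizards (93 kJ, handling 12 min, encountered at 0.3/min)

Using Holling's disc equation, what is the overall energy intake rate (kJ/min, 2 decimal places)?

R = Σλ_iE_i / (1 + Σλ_ih_i)
Numerator: 0.032×340 + 0.319×120 + 0.3×93 = 77.06
Denominator: 1 + 0.032×11 + 0.319×10 + 0.3×12 = 8.142
R = 77.06/8.142 = 9.465 kJ/min

9.46 kJ/min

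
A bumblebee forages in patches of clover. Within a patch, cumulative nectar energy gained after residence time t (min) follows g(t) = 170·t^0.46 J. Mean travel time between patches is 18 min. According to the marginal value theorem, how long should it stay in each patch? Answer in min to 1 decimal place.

Optimal t* satisfies g'(t*) = g(t*)/(T + t*).
g'(t) = 0.46·170·t^-0.54. Setting 0.46·170·t^-0.54 = 170·t^0.46/(18+t) gives 0.46(18+t) = t, so 0.54·t = 0.46×18.
t* = 0.46×18/0.54 = 15.33 min.

15.3 min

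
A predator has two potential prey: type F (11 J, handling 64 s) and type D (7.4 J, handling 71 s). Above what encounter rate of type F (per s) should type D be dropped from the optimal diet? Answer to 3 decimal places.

0.024 per s

Drop type D once their profitability E₂/h₂ falls below the rate achievable on type F alone: E₂/h₂ = λE₁/(1 + λh₁).
Solve for λ: λE₁h₂ = E₂(1 + λh₁) → λ(E₁h₂ − E₂h₁) = E₂ → λ = E₂/(E₁h₂ − E₂h₁).
λ = 7.4/(11×71 − 7.4×64) = 7.4/307.4 = 0.02407 per s.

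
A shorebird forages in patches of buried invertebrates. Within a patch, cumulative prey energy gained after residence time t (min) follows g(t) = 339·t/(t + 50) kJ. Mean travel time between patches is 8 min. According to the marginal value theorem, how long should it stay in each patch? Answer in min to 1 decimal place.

20.0 min

Optimal t* satisfies g'(t*) = g(t*)/(T + t*).
g'(t) = 339·50/(t + 50)². Setting 339·50/(t+50)² = 339t/[(t+50)(8+t)] gives 50(8+t) = t(t+50), so t² = 50×8 = 400.
t* = √400 = 20 min.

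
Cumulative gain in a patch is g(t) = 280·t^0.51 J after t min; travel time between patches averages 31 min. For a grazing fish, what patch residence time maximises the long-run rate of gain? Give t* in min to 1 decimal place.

By the marginal value theorem, leave when the instantaneous gain rate g'(t) equals the habitat-wide average g(t)/(T + t).
g'(t) = 0.51·280·t^-0.49. Setting 0.51·280·t^-0.49 = 280·t^0.51/(31+t) gives 0.51(31+t) = t, so 0.49·t = 0.51×31.
t* = 0.51×31/0.49 = 32.27 min.

32.3 min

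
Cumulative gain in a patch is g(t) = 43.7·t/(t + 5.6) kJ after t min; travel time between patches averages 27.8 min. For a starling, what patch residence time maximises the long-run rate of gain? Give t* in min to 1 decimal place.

Optimal t* satisfies g'(t*) = g(t*)/(T + t*).
g'(t) = 43.7·5.6/(t + 5.6)². Setting 43.7·5.6/(t+5.6)² = 43.7t/[(t+5.6)(27.8+t)] gives 5.6(27.8+t) = t(t+5.6), so t² = 5.6×27.8 = 155.7.
t* = √155.7 = 12.48 min.

12.5 min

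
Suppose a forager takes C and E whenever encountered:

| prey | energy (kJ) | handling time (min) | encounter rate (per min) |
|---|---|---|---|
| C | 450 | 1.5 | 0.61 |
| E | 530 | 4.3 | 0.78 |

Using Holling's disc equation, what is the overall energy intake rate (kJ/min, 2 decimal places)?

R = (0.61×450 + 0.78×530) / (1 + 0.61×1.5 + 0.78×4.3) = 687.9/5.269 = 130.6 kJ/min.

130.56 kJ/min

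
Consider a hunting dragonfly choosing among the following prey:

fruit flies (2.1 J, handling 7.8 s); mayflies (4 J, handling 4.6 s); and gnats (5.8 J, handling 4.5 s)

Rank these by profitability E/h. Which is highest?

In descending order of E/h:
gnats: 5.8/4.5 = 1.29 J/s
mayflies: 4/4.6 = 0.87 J/s
fruit flies: 2.1/7.8 = 0.269 J/s

gnats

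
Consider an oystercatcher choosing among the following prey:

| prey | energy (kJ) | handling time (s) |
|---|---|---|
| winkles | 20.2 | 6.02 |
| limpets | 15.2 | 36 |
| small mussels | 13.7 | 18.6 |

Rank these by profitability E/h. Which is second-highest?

small mussels

In descending order of E/h:
winkles: 20.2/6.02 = 3.36 kJ/s
small mussels: 13.7/18.6 = 0.737 kJ/s
limpets: 15.2/36 = 0.422 kJ/s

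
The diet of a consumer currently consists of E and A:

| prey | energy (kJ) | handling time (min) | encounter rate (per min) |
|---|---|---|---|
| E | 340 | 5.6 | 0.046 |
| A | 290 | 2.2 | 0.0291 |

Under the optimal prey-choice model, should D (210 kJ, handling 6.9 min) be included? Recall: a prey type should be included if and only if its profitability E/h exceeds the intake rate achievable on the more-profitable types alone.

On E and A alone, R = ΣλE/(1+Σλh) = 24.08/1.322 = 18.22 kJ/min.
D: E/h = 210/6.9 = 30.43 kJ/min.
Since 30.43 > R, including D increases the long-run rate.

Yes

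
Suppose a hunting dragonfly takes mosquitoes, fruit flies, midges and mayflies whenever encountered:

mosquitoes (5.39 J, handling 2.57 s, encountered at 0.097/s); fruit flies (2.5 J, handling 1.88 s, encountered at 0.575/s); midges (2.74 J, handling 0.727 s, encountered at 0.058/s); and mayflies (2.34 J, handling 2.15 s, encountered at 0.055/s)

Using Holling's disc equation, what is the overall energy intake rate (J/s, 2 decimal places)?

0.90 J/s

R = (0.097×5.39 + 0.575×2.5 + 0.058×2.74 + 0.055×2.34) / (1 + 0.097×2.57 + 0.575×1.88 + 0.058×0.727 + 0.055×2.15) = 2.248/2.491 = 0.9025 J/s.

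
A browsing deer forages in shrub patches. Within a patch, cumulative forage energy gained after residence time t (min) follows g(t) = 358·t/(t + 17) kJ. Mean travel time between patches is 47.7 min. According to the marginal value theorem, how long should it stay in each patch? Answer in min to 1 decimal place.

28.5 min

Maximise g(t)/(T+t): set derivative to zero → g'(t)(T+t) = g(t).
g'(t) = 358·17/(t + 17)². Setting 358·17/(t+17)² = 358t/[(t+17)(47.7+t)] gives 17(47.7+t) = t(t+17), so t² = 17×47.7 = 810.9.
t* = √810.9 = 28.48 min.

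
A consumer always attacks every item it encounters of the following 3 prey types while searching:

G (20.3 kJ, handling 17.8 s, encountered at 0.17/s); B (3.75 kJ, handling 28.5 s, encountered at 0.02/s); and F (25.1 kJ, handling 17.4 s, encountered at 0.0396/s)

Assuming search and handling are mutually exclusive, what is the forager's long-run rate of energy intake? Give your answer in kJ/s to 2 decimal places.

0.86 kJ/s

R = (0.17×20.3 + 0.02×3.75 + 0.0396×25.1) / (1 + 0.17×17.8 + 0.02×28.5 + 0.0396×17.4) = 4.52/5.285 = 0.8552 kJ/s.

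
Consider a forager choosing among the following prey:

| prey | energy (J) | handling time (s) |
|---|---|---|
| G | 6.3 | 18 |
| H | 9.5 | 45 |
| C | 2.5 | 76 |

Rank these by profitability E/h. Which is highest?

G

Profitability E/h (J/s): G = 6.3/18 = 0.35, H = 9.5/45 = 0.211, C = 2.5/76 = 0.0329.
Ranked: G > H > C.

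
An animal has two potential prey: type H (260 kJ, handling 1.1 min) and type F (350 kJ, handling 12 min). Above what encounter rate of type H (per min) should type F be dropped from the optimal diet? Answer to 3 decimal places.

Drop type F once their profitability E₂/h₂ falls below the rate achievable on type H alone: E₂/h₂ = λE₁/(1 + λh₁).
Solve for λ: λE₁h₂ = E₂(1 + λh₁) → λ(E₁h₂ − E₂h₁) = E₂ → λ = E₂/(E₁h₂ − E₂h₁).
λ = 350/(260×12 − 350×1.1) = 350/2735 = 0.128 per min.

0.128 per min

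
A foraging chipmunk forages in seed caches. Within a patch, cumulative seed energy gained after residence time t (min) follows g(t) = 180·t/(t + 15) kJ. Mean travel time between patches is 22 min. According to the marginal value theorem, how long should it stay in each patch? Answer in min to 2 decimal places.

By the marginal value theorem, leave when the instantaneous gain rate g'(t) equals the habitat-wide average g(t)/(T + t).
g'(t) = 180·15/(t + 15)². Setting 180·15/(t+15)² = 180t/[(t+15)(22+t)] gives 15(22+t) = t(t+15), so t² = 15×22 = 330.
t* = √330 = 18.17 min.

18.17 min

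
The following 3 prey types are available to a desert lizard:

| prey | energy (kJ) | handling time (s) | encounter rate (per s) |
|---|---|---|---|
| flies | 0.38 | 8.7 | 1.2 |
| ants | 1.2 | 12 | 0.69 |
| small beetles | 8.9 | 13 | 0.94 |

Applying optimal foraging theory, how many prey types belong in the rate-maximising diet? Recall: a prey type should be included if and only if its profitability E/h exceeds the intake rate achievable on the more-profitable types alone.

E/h in descending order: small beetles 0.685, ants 0.1, flies 0.0437 kJ/s. The optimal diet is the largest prefix of this list for which every included type satisfies E_i/h_i > R on the types above it.
Rate on top 1: 0.6328. ants: 0.1 < 0.6328 → exclude; stop.
Optimal diet: small beetles — 1 of 3 types.

1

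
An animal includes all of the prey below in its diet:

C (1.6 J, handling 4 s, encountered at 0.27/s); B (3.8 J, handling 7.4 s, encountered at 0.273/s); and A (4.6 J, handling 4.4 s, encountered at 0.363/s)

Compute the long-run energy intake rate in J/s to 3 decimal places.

R = Σλ_iE_i / (1 + Σλ_ih_i)
Numerator: 0.27×1.6 + 0.273×3.8 + 0.363×4.6 = 3.139
Denominator: 1 + 0.27×4 + 0.273×7.4 + 0.363×4.4 = 5.697
R = 3.139/5.697 = 0.551 J/s

0.551 J/s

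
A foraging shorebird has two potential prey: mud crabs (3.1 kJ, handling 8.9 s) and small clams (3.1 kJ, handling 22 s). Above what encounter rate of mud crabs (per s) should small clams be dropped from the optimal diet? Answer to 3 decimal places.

At the threshold, the rate on mud crabs alone equals the profitability of small clams: λ·3.1/(1 + λ·8.9) = 3.1/22 = 0.1409.
Rearranging, λ(3.1 − 0.1409×8.9) = 0.1409, so λ = 0.1409/1.846 = 0.07634 per s.

0.076 per s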